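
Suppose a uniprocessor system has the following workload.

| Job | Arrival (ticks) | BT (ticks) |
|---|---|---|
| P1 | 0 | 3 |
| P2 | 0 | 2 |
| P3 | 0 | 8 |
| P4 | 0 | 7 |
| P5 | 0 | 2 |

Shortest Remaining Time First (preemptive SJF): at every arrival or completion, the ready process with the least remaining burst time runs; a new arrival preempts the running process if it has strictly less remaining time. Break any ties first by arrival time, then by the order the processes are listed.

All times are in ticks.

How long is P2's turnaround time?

Schedule: | P2 0-2 | P5 2-4 | P1 4-7 | P4 7-14 | P3 14-22 |
Completion: P1=7  P2=2  P3=22  P4=14  P5=4
Turnaround (C−A): P1=7  P2=2  P3=22  P4=14  P5=4
Turnaround(P2) = completion − arrival = 2 − 0 = 2

2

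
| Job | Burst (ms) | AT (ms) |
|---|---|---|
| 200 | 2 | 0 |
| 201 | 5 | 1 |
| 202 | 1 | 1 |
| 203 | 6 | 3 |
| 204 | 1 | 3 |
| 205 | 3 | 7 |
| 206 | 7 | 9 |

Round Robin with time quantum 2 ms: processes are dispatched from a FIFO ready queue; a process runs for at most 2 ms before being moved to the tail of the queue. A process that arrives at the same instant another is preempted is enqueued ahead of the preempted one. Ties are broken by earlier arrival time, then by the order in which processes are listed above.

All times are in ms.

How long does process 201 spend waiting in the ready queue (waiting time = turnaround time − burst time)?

11

Timeline: | 200 0-2 | 201 2-4 | 202 4-5 | 203 5-7 | 204 7-8 | 201 8-10 | 205 10-12 | 203 12-14 | 206 14-16 | 201 16-17 | 205 17-18 | 203 18-20 | 206 20-25 |
Completion: 200=2  201=17  202=5  203=20  204=8  205=18  206=25
Waiting(201) = turnaround − burst = 16 − 5 = 11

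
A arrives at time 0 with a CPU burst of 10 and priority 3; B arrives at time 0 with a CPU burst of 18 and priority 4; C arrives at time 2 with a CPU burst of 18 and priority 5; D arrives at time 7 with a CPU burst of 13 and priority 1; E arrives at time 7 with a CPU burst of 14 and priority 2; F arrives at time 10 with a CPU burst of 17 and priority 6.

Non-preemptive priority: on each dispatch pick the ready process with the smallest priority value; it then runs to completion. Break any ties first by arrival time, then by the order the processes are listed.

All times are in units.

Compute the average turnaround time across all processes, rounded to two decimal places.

43.67

Schedule: | A 0-10 | D 10-23 | E 23-37 | B 37-55 | C 55-73 | F 73-90 |
Completion: A=10  B=55  C=73  D=23  E=37  F=90
Turnaround times: A=10, B=55, C=71, D=16, E=30, F=80
Average turnaround = (10+55+71+16+30+80) / 6 = 262/6 = 43.67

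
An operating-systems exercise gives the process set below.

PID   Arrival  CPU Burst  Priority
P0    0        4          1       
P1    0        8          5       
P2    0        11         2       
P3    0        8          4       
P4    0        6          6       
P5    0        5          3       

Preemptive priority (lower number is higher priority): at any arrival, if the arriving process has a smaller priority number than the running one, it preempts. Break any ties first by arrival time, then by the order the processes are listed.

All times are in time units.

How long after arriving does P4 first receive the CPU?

36

Schedule: | P0 0-4 | P2 4-15 | P5 15-20 | P3 20-28 | P1 28-36 | P4 36-42 |
Completion: P0=4  P1=36  P2=15  P3=28  P4=42  P5=20
Response(P4) = first start − arrival = 36 − 0 = 36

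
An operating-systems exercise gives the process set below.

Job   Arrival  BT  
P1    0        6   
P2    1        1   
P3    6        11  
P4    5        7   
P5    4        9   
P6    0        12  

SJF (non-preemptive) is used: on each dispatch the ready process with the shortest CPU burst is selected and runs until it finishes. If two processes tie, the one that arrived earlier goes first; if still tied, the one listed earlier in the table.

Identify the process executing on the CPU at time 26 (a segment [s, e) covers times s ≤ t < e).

Schedule: | P1 0-6 | P2 6-7 | P4 7-14 | P5 14-23 | P3 23-34 | P6 34-46 |
Completion: P1=6  P2=7  P3=34  P4=14  P5=23  P6=46
Turnaround (C−A): P1=6  P2=6  P3=28  P4=9  P5=19  P6=46

P3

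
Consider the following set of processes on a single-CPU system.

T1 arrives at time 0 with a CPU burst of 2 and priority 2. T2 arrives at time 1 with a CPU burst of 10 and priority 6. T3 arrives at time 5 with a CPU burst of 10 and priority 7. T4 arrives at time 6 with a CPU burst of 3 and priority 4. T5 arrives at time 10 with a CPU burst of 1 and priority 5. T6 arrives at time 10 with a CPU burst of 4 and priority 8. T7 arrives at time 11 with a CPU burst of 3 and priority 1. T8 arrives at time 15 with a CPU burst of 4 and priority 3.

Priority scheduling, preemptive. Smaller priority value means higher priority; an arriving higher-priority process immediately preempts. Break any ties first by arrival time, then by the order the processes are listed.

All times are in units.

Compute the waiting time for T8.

Gantt: | T1 0-2 | T2 2-6 | T4 6-9 | T2 9-10 | T5 10-11 | T7 11-14 | T2 14-15 | T8 15-19 | T2 19-23 | T3 23-33 | T6 33-37 |
Completion: T1=2  T2=23  T3=33  T4=9  T5=11  T6=37  T7=14  T8=19
Turnaround (C−A): T1=2  T2=22  T3=28  T4=3  T5=1  T6=27  T7=3  T8=4
Waiting(T8) = turnaround − burst = 4 − 4 = 0

0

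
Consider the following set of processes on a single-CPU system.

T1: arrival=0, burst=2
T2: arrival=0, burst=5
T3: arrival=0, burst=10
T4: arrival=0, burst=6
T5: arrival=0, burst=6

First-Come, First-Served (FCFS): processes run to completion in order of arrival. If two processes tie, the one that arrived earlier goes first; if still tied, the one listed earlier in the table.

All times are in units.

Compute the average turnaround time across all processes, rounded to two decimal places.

15.60

Timeline: | T1 0-2 | T2 2-7 | T3 7-17 | T4 17-23 | T5 23-29 |
Completion: T1=2  T2=7  T3=17  T4=23  T5=29
Turnaround times: T1=2, T2=7, T3=17, T4=23, T5=29
Average turnaround = (2+7+17+23+29) / 5 = 78/5 = 15.60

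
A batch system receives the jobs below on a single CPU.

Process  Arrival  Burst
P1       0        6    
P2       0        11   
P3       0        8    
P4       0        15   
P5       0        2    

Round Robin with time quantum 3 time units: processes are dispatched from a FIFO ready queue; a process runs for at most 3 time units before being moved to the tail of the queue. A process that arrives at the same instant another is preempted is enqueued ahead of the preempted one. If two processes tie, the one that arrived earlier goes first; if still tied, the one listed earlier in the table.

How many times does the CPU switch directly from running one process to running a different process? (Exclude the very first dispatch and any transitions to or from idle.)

Gantt: | P1 0-3 | P2 3-6 | P3 6-9 | P4 9-12 | P5 12-14 | P1 14-17 | P2 17-20 | P3 20-23 | P4 23-26 | P2 26-29 | P3 29-31 | P4 31-34 | P2 34-36 | P4 36-42 |
Completion: P1=17  P2=36  P3=31  P4=42  P5=14
Turnaround (C−A): P1=17  P2=36  P3=31  P4=42  P5=14

13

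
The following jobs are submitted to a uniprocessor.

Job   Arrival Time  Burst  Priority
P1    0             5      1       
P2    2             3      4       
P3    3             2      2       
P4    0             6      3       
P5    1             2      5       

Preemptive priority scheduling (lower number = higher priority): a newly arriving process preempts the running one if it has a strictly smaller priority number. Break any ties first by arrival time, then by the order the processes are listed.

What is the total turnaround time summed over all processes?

Schedule: | P1 0-5 | P3 5-7 | P4 7-13 | P2 13-16 | P5 16-18 |
Completion: P1=5  P2=16  P3=7  P4=13  P5=18
Turnaround (C−A): P1=5  P2=14  P3=4  P4=13  P5=17
Turnaround = completion − arrival: P1=5, P2=14, P3=4, P4=13, P5=17
Total turnaround = 5 + 14 + 4 + 13 + 17 = 53

53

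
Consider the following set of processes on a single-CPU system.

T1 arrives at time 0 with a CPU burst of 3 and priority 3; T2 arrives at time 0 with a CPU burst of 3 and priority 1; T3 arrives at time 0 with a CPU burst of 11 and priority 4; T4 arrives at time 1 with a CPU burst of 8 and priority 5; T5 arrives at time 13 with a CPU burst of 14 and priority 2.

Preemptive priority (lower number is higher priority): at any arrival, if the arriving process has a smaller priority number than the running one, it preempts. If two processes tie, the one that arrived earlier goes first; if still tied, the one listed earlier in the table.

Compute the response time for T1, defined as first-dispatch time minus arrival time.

3

Timeline: | T2 0-3 | T1 3-6 | T3 6-13 | T5 13-27 | T3 27-31 | T4 31-39 |
Completion: T1=6  T2=3  T3=31  T4=39  T5=27
Turnaround (C−A): T1=6  T2=3  T3=31  T4=38  T5=14
Response(T1) = first start − arrival = 3 − 0 = 3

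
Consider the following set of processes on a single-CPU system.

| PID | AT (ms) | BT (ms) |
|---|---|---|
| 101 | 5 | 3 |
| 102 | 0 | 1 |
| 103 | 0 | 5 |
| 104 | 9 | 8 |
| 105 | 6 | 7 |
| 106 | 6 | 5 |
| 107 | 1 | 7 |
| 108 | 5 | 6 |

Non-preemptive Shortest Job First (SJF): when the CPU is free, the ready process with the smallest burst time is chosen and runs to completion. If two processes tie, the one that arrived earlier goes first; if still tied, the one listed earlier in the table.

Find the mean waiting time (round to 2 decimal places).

Gantt: | 102 0-1 | 103 1-6 | 101 6-9 | 106 9-14 | 108 14-20 | 107 20-27 | 105 27-34 | 104 34-42 |
Completion: 101=9  102=1  103=6  104=42  105=34  106=14  107=27  108=20
Turnaround (C−A): 101=4  102=1  103=6  104=33  105=28  106=8  107=26  108=15
Waiting times: 101=1, 102=0, 103=1, 104=25, 105=21, 106=3, 107=19, 108=9
Average waiting = (1+0+1+25+21+3+19+9) / 8 = 79/8 = 9.88

9.88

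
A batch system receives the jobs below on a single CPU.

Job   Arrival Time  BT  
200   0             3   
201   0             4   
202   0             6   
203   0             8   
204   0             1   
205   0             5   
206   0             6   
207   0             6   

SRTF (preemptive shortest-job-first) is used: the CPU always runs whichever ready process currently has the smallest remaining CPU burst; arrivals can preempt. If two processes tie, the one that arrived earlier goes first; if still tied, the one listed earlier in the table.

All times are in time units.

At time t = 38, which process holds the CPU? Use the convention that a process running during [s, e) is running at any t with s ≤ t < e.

Gantt: | 204 0-1 | 200 1-4 | 201 4-8 | 205 8-13 | 202 13-19 | 206 19-25 | 207 25-31 | 203 31-39 |
Completion: 200=4  201=8  202=19  203=39  204=1  205=13  206=25  207=31
Turnaround (C−A): 200=4  201=8  202=19  203=39  204=1  205=13  206=25  207=31

203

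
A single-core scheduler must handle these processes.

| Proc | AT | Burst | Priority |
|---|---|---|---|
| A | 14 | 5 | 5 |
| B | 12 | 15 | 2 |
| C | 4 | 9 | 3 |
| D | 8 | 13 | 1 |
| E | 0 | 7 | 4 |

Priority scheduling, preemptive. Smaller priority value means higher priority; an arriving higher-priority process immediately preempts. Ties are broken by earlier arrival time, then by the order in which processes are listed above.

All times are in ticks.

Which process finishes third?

C

Schedule: | E 0-4 | C 4-8 | D 8-21 | B 21-36 | C 36-41 | E 41-44 | A 44-49 |
Completion: A=49  B=36  C=41  D=21  E=44
Turnaround (C−A): A=35  B=24  C=37  D=13  E=44
Finish order: D → B → C → E → A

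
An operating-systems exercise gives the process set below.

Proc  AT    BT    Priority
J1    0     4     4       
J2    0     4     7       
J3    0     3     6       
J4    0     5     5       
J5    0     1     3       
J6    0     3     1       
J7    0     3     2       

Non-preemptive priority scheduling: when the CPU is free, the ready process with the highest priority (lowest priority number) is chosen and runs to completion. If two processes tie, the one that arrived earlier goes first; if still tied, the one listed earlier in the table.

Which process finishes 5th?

Gantt: | J6 0-3 | J7 3-6 | J5 6-7 | J1 7-11 | J4 11-16 | J3 16-19 | J2 19-23 |
Completion: J1=11  J2=23  J3=19  J4=16  J5=7  J6=3  J7=6
Finish order: J6 → J7 → J5 → J1 → J4 → J3 → J2

J4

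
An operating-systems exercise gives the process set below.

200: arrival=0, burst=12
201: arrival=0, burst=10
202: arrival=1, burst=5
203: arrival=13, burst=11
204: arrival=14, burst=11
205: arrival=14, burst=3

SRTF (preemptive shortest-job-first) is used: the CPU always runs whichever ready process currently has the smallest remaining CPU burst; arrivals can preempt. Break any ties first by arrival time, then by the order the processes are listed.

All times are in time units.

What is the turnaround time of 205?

4

Timeline: | 201 0-1 | 202 1-6 | 201 6-15 | 205 15-18 | 203 18-29 | 204 29-40 | 200 40-52 |
Completion: 200=52  201=15  202=6  203=29  204=40  205=18
Turnaround(205) = completion − arrival = 18 − 14 = 4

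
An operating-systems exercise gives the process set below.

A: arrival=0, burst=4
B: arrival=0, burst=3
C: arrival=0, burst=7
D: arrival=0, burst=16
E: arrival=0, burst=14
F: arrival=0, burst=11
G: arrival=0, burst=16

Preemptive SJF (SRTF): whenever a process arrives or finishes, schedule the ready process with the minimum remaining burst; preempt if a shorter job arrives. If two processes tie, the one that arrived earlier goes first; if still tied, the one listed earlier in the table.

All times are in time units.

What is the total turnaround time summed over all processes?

214

Gantt: | B 0-3 | A 3-7 | C 7-14 | F 14-25 | E 25-39 | D 39-55 | G 55-71 |
Completion: A=7  B=3  C=14  D=55  E=39  F=25  G=71
Turnaround (C−A): A=7  B=3  C=14  D=55  E=39  F=25  G=71
Turnaround = completion − arrival: A=7, B=3, C=14, D=55, E=39, F=25, G=71
Total turnaround = 7 + 3 + 14 + 55 + 39 + 25 + 71 = 214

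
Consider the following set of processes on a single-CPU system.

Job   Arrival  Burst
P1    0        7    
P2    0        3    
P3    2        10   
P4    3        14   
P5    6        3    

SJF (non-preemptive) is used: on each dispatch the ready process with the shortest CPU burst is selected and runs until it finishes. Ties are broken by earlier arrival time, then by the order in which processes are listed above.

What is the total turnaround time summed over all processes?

Timeline: | P2 0-3 | P1 3-10 | P5 10-13 | P3 13-23 | P4 23-37 |
Completion: P1=10  P2=3  P3=23  P4=37  P5=13
Turnaround (C−A): P1=10  P2=3  P3=21  P4=34  P5=7
Turnaround = completion − arrival: P1=10, P2=3, P3=21, P4=34, P5=7
Total turnaround = 10 + 3 + 21 + 34 + 7 = 75

75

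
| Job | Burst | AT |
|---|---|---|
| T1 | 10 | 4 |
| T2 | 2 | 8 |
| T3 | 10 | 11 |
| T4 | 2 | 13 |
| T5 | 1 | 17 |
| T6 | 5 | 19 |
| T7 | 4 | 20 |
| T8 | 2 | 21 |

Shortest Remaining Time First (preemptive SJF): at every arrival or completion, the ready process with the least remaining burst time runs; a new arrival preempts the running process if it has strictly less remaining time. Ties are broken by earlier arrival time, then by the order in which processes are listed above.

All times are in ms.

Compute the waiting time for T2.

Timeline: | idle 0-4 | T1 4-8 | T2 8-10 | T1 10-13 | T4 13-15 | T1 15-18 | T5 18-19 | T6 19-21 | T8 21-23 | T6 23-26 | T7 26-30 | T3 30-40 |
Completion: T1=18  T2=10  T3=40  T4=15  T5=19  T6=26  T7=30  T8=23
Turnaround (C−A): T1=14  T2=2  T3=29  T4=2  T5=2  T6=7  T7=10  T8=2
Waiting(T2) = turnaround − burst = 2 − 2 = 0

0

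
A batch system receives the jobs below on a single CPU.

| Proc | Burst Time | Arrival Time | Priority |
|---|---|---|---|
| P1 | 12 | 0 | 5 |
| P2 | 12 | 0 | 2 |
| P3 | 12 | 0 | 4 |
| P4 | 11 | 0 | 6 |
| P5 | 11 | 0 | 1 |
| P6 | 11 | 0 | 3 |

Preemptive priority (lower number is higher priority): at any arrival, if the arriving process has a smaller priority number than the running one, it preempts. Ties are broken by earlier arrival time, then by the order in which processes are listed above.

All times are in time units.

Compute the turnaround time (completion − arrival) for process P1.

Schedule: | P5 0-11 | P2 11-23 | P6 23-34 | P3 34-46 | P1 46-58 | P4 58-69 |
Completion: P1=58  P2=23  P3=46  P4=69  P5=11  P6=34
Turnaround (C−A): P1=58  P2=23  P3=46  P4=69  P5=11  P6=34
Turnaround(P1) = completion − arrival = 58 − 0 = 58

58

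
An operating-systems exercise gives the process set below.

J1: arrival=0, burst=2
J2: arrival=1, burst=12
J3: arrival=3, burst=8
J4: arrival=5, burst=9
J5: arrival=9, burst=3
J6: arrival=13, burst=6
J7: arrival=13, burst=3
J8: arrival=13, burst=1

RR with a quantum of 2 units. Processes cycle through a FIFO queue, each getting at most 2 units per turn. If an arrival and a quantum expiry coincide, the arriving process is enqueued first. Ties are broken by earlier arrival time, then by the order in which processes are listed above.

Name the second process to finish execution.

J8

Schedule: | J1 0-2 | J2 2-4 | J3 4-6 | J2 6-8 | J4 8-10 | J3 10-12 | J2 12-14 | J5 14-16 | J4 16-18 | J3 18-20 | J6 20-22 | J7 22-24 | J8 24-25 | J2 25-27 | J5 27-28 | J4 28-30 | J3 30-32 | J6 32-34 | J7 34-35 | J2 35-37 | J4 37-39 | J6 39-41 | J2 41-43 | J4 43-44 |
Completion: J1=2  J2=43  J3=32  J4=44  J5=28  J6=41  J7=35  J8=25
Turnaround (C−A): J1=2  J2=42  J3=29  J4=39  J5=19  J6=28  J7=22  J8=12
Finish order: J1 → J8 → J5 → J3 → J7 → J6 → J2 → J4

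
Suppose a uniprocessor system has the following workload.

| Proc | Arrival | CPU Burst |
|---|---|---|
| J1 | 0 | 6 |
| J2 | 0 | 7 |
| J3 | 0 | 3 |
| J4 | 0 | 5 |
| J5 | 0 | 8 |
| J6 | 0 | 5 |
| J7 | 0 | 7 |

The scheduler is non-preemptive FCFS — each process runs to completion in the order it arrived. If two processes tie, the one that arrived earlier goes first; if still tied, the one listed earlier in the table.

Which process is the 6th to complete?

Schedule: | J1 0-6 | J2 6-13 | J3 13-16 | J4 16-21 | J5 21-29 | J6 29-34 | J7 34-41 |
Completion: J1=6  J2=13  J3=16  J4=21  J5=29  J6=34  J7=41
Turnaround (C−A): J1=6  J2=13  J3=16  J4=21  J5=29  J6=34  J7=41
Finish order: J1 → J2 → J3 → J4 → J5 → J6 → J7

J6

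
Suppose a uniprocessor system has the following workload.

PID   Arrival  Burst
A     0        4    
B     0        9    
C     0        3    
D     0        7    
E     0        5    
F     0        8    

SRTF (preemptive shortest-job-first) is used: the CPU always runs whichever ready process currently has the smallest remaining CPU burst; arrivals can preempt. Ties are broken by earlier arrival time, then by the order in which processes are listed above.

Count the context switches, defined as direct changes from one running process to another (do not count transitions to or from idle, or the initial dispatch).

5

Timeline: | C 0-3 | A 3-7 | E 7-12 | D 12-19 | F 19-27 | B 27-36 |
Completion: A=7  B=36  C=3  D=19  E=12  F=27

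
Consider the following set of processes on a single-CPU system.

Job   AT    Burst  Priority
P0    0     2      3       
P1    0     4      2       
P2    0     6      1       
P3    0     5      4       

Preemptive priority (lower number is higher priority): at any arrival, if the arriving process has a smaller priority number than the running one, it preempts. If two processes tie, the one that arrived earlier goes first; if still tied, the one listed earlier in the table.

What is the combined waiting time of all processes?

Gantt: | P2 0-6 | P1 6-10 | P0 10-12 | P3 12-17 |
Completion: P0=12  P1=10  P2=6  P3=17
Turnaround (C−A): P0=12  P1=10  P2=6  P3=17
Waiting = turnaround − burst: P0=10, P1=6, P2=0, P3=12
Total waiting = 10 + 6 + 0 + 12 = 28

28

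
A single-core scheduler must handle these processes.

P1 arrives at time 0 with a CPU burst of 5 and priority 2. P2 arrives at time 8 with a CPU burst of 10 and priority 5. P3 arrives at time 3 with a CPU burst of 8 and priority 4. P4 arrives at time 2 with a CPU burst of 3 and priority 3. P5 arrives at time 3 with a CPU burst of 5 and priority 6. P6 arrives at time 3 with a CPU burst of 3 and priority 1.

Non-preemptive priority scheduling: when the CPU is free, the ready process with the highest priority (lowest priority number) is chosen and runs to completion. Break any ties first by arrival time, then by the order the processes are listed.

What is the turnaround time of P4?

Gantt: | P1 0-5 | P6 5-8 | P4 8-11 | P3 11-19 | P2 19-29 | P5 29-34 |
Completion: P1=5  P2=29  P3=19  P4=11  P5=34  P6=8
Turnaround (C−A): P1=5  P2=21  P3=16  P4=9  P5=31  P6=5
Turnaround(P4) = completion − arrival = 11 − 2 = 9

9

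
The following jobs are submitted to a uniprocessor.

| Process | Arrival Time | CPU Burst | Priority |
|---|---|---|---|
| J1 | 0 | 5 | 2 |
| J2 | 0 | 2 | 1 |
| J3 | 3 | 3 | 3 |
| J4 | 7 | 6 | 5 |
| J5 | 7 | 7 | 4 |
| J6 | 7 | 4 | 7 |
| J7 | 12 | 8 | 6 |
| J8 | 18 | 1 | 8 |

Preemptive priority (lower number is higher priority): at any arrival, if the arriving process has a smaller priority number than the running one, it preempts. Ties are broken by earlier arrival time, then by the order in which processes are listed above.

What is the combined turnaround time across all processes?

Gantt: | J2 0-2 | J1 2-7 | J3 7-10 | J5 10-17 | J4 17-23 | J7 23-31 | J6 31-35 | J8 35-36 |
Completion: J1=7  J2=2  J3=10  J4=23  J5=17  J6=35  J7=31  J8=36
Turnaround (C−A): J1=7  J2=2  J3=7  J4=16  J5=10  J6=28  J7=19  J8=18
Turnaround = completion − arrival: J1=7, J2=2, J3=7, J4=16, J5=10, J6=28, J7=19, J8=18
Total turnaround = 7 + 2 + 7 + 16 + 10 + 28 + 19 + 18 = 107

107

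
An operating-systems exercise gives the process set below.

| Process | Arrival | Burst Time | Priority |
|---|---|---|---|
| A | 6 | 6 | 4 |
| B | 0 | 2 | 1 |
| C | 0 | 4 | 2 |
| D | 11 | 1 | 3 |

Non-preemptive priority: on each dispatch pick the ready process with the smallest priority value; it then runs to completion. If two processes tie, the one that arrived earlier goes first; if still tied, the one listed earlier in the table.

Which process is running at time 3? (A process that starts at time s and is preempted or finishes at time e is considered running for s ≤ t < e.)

Schedule: | B 0-2 | C 2-6 | A 6-12 | D 12-13 |
Completion: A=12  B=2  C=6  D=13

C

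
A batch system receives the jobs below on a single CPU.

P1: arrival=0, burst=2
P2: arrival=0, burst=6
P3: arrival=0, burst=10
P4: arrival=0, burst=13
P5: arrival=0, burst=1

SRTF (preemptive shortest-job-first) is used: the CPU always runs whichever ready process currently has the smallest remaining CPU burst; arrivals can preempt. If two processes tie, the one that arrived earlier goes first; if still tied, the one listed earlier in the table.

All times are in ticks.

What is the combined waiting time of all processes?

Schedule: | P5 0-1 | P1 1-3 | P2 3-9 | P3 9-19 | P4 19-32 |
Completion: P1=3  P2=9  P3=19  P4=32  P5=1
Turnaround (C−A): P1=3  P2=9  P3=19  P4=32  P5=1
Waiting = turnaround − burst: P1=1, P2=3, P3=9, P4=19, P5=0
Total waiting = 1 + 3 + 9 + 19 + 0 = 32

32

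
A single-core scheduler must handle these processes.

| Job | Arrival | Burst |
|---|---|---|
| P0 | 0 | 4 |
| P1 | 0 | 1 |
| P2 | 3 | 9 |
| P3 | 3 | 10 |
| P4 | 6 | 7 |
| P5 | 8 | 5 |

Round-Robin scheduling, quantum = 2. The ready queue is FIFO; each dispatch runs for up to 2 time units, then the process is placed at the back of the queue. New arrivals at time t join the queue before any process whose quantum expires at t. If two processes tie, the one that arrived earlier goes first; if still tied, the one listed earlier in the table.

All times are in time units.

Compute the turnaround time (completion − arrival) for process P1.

3

Timeline: | P0 0-2 | P1 2-3 | P0 3-5 | P2 5-7 | P3 7-9 | P4 9-11 | P2 11-13 | P5 13-15 | P3 15-17 | P4 17-19 | P2 19-21 | P5 21-23 | P3 23-25 | P4 25-27 | P2 27-29 | P5 29-30 | P3 30-32 | P4 32-33 | P2 33-34 | P3 34-36 |
Completion: P0=5  P1=3  P2=34  P3=36  P4=33  P5=30
Turnaround(P1) = completion − arrival = 3 − 0 = 3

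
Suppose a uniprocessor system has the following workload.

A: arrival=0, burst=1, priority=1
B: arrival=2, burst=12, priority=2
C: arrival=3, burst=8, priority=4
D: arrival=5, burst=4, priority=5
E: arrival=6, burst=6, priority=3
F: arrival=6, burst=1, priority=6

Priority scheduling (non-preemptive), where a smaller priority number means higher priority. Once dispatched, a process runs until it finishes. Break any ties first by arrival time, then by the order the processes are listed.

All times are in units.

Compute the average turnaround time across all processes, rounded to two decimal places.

17.67

Schedule: | A 0-1 | idle 1-2 | B 2-14 | E 14-20 | C 20-28 | D 28-32 | F 32-33 |
Completion: A=1  B=14  C=28  D=32  E=20  F=33
Turnaround (C−A): A=1  B=12  C=25  D=27  E=14  F=27
Turnaround times: A=1, B=12, C=25, D=27, E=14, F=27
Average turnaround = (1+12+25+27+14+27) / 6 = 106/6 = 17.67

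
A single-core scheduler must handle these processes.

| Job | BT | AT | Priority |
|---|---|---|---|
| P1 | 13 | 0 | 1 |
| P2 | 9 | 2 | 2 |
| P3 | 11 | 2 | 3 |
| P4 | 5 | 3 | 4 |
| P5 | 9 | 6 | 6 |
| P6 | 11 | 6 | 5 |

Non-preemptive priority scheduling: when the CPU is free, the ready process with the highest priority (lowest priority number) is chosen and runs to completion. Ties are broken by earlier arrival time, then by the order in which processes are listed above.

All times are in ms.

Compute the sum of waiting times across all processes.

Timeline: | P1 0-13 | P2 13-22 | P3 22-33 | P4 33-38 | P6 38-49 | P5 49-58 |
Completion: P1=13  P2=22  P3=33  P4=38  P5=58  P6=49
Turnaround (C−A): P1=13  P2=20  P3=31  P4=35  P5=52  P6=43
Waiting = turnaround − burst: P1=0, P2=11, P3=20, P4=30, P5=43, P6=32
Total waiting = 0 + 11 + 20 + 30 + 43 + 32 = 136

136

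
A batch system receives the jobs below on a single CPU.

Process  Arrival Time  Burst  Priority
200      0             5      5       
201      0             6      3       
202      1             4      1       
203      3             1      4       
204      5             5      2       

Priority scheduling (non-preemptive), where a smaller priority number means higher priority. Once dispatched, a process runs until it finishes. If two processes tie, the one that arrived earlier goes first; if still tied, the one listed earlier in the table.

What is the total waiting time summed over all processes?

38

Gantt: | 201 0-6 | 202 6-10 | 204 10-15 | 203 15-16 | 200 16-21 |
Completion: 200=21  201=6  202=10  203=16  204=15
Waiting = turnaround − burst: 200=16, 201=0, 202=5, 203=12, 204=5
Total waiting = 16 + 0 + 5 + 12 + 5 = 38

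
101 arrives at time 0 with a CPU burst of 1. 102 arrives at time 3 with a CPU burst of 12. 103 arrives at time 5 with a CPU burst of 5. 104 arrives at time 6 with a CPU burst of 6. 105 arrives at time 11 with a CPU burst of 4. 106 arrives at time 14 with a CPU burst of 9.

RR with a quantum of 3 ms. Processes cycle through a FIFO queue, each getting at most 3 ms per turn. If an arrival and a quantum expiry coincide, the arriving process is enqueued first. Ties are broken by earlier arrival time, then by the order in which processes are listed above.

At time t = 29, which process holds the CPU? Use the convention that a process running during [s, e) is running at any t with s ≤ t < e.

105

Gantt: | 101 0-1 | idle 1-3 | 102 3-6 | 103 6-9 | 104 9-12 | 102 12-15 | 103 15-17 | 105 17-20 | 104 20-23 | 106 23-26 | 102 26-29 | 105 29-30 | 106 30-33 | 102 33-36 | 106 36-39 |
Completion: 101=1  102=36  103=17  104=23  105=30  106=39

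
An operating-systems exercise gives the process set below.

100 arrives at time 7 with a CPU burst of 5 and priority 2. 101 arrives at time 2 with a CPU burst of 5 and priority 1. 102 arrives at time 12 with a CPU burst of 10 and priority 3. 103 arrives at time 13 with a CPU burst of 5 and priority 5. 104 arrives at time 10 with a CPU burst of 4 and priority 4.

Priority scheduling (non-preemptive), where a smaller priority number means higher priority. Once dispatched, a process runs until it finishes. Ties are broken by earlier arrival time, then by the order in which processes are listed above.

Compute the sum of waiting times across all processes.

Timeline: | idle 0-2 | 101 2-7 | 100 7-12 | 102 12-22 | 104 22-26 | 103 26-31 |
Completion: 100=12  101=7  102=22  103=31  104=26
Waiting = turnaround − burst: 100=0, 101=0, 102=0, 103=13, 104=12
Total waiting = 0 + 0 + 0 + 13 + 12 = 25

25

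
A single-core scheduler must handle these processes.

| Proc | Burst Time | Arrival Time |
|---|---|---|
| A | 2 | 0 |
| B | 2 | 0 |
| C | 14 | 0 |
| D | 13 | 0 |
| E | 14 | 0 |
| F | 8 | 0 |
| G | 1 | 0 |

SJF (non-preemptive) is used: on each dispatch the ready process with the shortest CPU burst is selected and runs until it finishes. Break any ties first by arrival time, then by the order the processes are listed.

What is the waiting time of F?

Timeline: | G 0-1 | A 1-3 | B 3-5 | F 5-13 | D 13-26 | C 26-40 | E 40-54 |
Completion: A=3  B=5  C=40  D=26  E=54  F=13  G=1
Turnaround (C−A): A=3  B=5  C=40  D=26  E=54  F=13  G=1
Waiting(F) = turnaround − burst = 13 − 8 = 5

5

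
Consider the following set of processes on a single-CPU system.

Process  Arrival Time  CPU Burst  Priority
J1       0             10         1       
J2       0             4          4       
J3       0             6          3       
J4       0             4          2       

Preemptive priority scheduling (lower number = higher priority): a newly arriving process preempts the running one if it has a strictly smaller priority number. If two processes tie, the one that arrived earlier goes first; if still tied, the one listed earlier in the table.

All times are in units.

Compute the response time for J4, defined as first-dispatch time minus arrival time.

Timeline: | J1 0-10 | J4 10-14 | J3 14-20 | J2 20-24 |
Completion: J1=10  J2=24  J3=20  J4=14
Response(J4) = first start − arrival = 10 − 0 = 10

10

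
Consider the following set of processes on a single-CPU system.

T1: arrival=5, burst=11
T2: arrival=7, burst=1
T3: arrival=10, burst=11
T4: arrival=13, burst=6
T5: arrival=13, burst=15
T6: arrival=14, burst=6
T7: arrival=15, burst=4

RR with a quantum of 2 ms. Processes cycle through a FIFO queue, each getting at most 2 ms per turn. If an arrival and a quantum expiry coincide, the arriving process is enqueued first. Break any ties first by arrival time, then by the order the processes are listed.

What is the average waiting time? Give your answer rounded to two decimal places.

Schedule: | idle 0-5 | T1 5-7 | T2 7-8 | T1 8-10 | T3 10-12 | T1 12-14 | T3 14-16 | T4 16-18 | T5 18-20 | T6 20-22 | T1 22-24 | T7 24-26 | T3 26-28 | T4 28-30 | T5 30-32 | T6 32-34 | T1 34-36 | T7 36-38 | T3 38-40 | T4 40-42 | T5 42-44 | T6 44-46 | T1 46-47 | T3 47-49 | T5 49-51 | T3 51-52 | T5 52-59 |
Completion: T1=47  T2=8  T3=52  T4=42  T5=59  T6=46  T7=38
Turnaround (C−A): T1=42  T2=1  T3=42  T4=29  T5=46  T6=32  T7=23
Waiting times: T1=31, T2=0, T3=31, T4=23, T5=31, T6=26, T7=19
Average waiting = (31+0+31+23+31+26+19) / 7 = 161/7 = 23.00

23.00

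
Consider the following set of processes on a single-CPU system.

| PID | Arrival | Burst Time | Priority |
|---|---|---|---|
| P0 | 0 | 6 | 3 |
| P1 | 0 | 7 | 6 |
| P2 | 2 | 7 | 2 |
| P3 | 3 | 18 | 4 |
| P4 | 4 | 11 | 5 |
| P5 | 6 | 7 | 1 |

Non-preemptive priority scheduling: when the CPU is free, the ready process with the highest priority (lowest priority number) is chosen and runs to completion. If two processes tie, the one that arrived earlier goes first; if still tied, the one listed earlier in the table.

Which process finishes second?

Timeline: | P0 0-6 | P5 6-13 | P2 13-20 | P3 20-38 | P4 38-49 | P1 49-56 |
Completion: P0=6  P1=56  P2=20  P3=38  P4=49  P5=13
Turnaround (C−A): P0=6  P1=56  P2=18  P3=35  P4=45  P5=7
Finish order: P0 → P5 → P2 → P3 → P4 → P1

P5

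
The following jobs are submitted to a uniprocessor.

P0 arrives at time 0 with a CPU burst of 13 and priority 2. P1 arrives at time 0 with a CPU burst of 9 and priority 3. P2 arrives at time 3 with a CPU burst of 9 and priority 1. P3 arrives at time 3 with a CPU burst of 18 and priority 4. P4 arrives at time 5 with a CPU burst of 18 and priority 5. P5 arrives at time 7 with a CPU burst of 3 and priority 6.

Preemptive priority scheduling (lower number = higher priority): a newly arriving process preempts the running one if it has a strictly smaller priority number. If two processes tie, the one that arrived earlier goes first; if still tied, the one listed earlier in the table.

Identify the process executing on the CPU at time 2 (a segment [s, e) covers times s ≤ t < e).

P0

Timeline: | P0 0-3 | P2 3-12 | P0 12-22 | P1 22-31 | P3 31-49 | P4 49-67 | P5 67-70 |
Completion: P0=22  P1=31  P2=12  P3=49  P4=67  P5=70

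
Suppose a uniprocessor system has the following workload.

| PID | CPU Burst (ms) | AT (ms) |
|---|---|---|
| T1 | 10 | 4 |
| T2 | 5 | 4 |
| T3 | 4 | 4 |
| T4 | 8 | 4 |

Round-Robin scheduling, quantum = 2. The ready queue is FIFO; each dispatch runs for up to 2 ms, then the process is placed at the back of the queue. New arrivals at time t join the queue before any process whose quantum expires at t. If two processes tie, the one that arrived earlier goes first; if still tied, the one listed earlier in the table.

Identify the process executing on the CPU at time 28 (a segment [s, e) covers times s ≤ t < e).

T4

Timeline: | idle 0-4 | T1 4-6 | T2 6-8 | T3 8-10 | T4 10-12 | T1 12-14 | T2 14-16 | T3 16-18 | T4 18-20 | T1 20-22 | T2 22-23 | T4 23-25 | T1 25-27 | T4 27-29 | T1 29-31 |
Completion: T1=31  T2=23  T3=18  T4=29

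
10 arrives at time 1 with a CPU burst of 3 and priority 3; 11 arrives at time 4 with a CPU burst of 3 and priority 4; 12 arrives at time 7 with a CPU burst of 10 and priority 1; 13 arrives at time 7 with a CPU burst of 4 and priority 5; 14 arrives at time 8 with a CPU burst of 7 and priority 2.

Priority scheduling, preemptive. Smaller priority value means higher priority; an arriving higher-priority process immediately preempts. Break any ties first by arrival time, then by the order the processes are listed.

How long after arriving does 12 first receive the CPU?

Gantt: | idle 0-1 | 10 1-4 | 11 4-7 | 12 7-17 | 14 17-24 | 13 24-28 |
Completion: 10=4  11=7  12=17  13=28  14=24
Response(12) = first start − arrival = 7 − 7 = 0

0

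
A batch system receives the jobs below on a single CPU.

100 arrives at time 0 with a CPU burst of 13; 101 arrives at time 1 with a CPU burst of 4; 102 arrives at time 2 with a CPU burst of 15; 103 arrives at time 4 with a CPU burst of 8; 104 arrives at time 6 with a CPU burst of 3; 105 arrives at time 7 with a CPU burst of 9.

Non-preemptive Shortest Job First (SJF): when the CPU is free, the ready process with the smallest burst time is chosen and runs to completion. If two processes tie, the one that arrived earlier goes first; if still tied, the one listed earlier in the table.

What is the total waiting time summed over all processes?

94

Schedule: | 100 0-13 | 104 13-16 | 101 16-20 | 103 20-28 | 105 28-37 | 102 37-52 |
Completion: 100=13  101=20  102=52  103=28  104=16  105=37
Waiting = turnaround − burst: 100=0, 101=15, 102=35, 103=16, 104=7, 105=21
Total waiting = 0 + 15 + 35 + 16 + 7 + 21 = 94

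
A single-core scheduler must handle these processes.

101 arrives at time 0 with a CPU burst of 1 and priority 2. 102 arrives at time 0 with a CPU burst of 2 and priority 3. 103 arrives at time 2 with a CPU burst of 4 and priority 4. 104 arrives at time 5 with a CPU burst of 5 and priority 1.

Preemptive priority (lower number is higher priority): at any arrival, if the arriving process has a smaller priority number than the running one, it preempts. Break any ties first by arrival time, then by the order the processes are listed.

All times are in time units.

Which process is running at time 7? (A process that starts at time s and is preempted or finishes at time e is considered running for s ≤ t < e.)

Gantt: | 101 0-1 | 102 1-3 | 103 3-5 | 104 5-10 | 103 10-12 |
Completion: 101=1  102=3  103=12  104=10
Turnaround (C−A): 101=1  102=3  103=10  104=5

104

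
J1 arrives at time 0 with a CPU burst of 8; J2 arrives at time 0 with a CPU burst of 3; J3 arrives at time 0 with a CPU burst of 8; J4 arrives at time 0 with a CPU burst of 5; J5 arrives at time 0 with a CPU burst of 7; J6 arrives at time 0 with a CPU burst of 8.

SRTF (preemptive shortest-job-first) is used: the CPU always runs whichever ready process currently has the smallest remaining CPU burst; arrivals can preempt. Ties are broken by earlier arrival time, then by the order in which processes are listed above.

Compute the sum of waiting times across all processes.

Gantt: | J2 0-3 | J4 3-8 | J5 8-15 | J1 15-23 | J3 23-31 | J6 31-39 |
Completion: J1=23  J2=3  J3=31  J4=8  J5=15  J6=39
Turnaround (C−A): J1=23  J2=3  J3=31  J4=8  J5=15  J6=39
Waiting = turnaround − burst: J1=15, J2=0, J3=23, J4=3, J5=8, J6=31
Total waiting = 15 + 0 + 23 + 3 + 8 + 31 = 80

80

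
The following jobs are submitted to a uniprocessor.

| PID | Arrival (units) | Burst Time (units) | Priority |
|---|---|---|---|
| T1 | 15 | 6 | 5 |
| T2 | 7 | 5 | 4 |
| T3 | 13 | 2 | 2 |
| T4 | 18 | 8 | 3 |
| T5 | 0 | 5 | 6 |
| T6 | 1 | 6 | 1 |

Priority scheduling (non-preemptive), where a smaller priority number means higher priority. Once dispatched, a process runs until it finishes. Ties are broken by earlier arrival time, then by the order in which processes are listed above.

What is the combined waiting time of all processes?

22

Schedule: | T5 0-5 | T6 5-11 | T2 11-16 | T3 16-18 | T4 18-26 | T1 26-32 |
Completion: T1=32  T2=16  T3=18  T4=26  T5=5  T6=11
Turnaround (C−A): T1=17  T2=9  T3=5  T4=8  T5=5  T6=10
Waiting = turnaround − burst: T1=11, T2=4, T3=3, T4=0, T5=0, T6=4
Total waiting = 11 + 4 + 3 + 0 + 0 + 4 = 22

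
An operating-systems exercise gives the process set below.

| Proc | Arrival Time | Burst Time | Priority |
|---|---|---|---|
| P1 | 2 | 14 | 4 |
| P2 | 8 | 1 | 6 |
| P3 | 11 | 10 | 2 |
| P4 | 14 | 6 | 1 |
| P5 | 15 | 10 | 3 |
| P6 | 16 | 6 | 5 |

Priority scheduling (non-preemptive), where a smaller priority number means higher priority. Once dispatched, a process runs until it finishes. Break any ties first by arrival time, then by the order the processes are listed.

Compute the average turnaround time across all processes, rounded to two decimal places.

Timeline: | idle 0-2 | P1 2-16 | P4 16-22 | P3 22-32 | P5 32-42 | P6 42-48 | P2 48-49 |
Completion: P1=16  P2=49  P3=32  P4=22  P5=42  P6=48
Turnaround times: P1=14, P2=41, P3=21, P4=8, P5=27, P6=32
Average turnaround = (14+41+21+8+27+32) / 6 = 143/6 = 23.83

23.83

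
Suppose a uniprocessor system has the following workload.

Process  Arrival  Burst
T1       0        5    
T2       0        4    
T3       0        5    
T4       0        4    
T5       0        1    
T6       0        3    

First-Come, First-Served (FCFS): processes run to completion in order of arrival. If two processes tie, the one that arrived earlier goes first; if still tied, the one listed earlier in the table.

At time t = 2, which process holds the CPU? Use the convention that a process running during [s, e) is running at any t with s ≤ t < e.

Timeline: | T1 0-5 | T2 5-9 | T3 9-14 | T4 14-18 | T5 18-19 | T6 19-22 |
Completion: T1=5  T2=9  T3=14  T4=18  T5=19  T6=22
Turnaround (C−A): T1=5  T2=9  T3=14  T4=18  T5=19  T6=22

T1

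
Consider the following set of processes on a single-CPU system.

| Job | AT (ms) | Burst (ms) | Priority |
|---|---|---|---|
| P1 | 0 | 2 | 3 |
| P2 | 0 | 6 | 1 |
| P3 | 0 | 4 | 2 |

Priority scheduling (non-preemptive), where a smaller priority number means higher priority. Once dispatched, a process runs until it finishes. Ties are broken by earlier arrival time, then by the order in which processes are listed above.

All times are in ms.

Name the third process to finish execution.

Timeline: | P2 0-6 | P3 6-10 | P1 10-12 |
Completion: P1=12  P2=6  P3=10
Finish order: P2 → P3 → P1

P1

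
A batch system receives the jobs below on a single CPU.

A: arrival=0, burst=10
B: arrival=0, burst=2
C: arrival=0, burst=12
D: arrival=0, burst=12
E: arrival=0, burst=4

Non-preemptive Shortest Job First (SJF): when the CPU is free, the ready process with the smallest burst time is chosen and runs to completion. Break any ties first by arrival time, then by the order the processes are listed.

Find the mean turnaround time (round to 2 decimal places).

18.40

Schedule: | B 0-2 | E 2-6 | A 6-16 | C 16-28 | D 28-40 |
Completion: A=16  B=2  C=28  D=40  E=6
Turnaround times: A=16, B=2, C=28, D=40, E=6
Average turnaround = (16+2+28+40+6) / 5 = 92/5 = 18.40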